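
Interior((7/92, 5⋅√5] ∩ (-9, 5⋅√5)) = (7/92, 5⋅√5)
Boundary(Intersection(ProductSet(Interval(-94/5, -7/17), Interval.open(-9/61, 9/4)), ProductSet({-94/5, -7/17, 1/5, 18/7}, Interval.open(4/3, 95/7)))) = ProductSet({-94/5, -7/17}, Interval(4/3, 9/4))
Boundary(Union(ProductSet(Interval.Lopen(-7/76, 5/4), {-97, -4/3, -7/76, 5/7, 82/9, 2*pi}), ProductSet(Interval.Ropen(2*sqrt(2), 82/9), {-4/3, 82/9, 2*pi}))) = Union(ProductSet(Interval(-7/76, 5/4), {-97, -4/3, -7/76, 5/7, 82/9, 2*pi}), ProductSet(Interval(2*sqrt(2), 82/9), {-4/3, 82/9, 2*pi}))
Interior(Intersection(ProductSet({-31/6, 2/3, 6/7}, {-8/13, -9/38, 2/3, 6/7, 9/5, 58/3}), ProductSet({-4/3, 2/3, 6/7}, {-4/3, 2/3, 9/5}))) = EmptySet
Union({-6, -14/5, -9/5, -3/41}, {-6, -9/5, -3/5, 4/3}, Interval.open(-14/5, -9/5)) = Union({-6, -3/5, -3/41, 4/3}, Interval(-14/5, -9/5))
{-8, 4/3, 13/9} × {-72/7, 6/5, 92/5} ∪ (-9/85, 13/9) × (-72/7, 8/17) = ({-8, 4/3, 13/9} × {-72/7, 6/5, 92/5}) ∪ ((-9/85, 13/9) × (-72/7, 8/17))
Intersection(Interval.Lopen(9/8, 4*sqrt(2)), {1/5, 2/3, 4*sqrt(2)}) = {4*sqrt(2)}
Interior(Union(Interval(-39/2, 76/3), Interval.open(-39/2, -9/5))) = Interval.open(-39/2, 76/3)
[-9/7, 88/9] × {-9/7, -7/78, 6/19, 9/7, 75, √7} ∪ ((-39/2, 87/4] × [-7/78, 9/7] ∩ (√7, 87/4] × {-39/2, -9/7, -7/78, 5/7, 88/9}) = ((√7, 87/4] × {-7/78, 5/7}) ∪ ([-9/7, 88/9] × {-9/7, -7/78, 6/19, 9/7, 75, √7})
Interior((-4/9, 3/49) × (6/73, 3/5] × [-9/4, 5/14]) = (-4/9, 3/49) × (6/73, 3/5) × (-9/4, 5/14)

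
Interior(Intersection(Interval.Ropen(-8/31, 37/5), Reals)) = Interval.open(-8/31, 37/5)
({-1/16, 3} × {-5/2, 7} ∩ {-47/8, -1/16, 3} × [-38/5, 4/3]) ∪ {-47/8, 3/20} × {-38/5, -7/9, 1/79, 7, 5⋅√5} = ({-1/16, 3} × {-5/2}) ∪ ({-47/8, 3/20} × {-38/5, -7/9, 1/79, 7, 5⋅√5})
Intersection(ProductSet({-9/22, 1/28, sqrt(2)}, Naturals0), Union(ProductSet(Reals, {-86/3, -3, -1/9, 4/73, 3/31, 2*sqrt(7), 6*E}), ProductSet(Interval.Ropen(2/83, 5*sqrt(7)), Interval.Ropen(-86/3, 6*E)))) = ProductSet({1/28, sqrt(2)}, Range(0, 17, 1))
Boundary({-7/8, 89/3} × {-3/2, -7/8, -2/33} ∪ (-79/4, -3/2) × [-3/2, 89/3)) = ({-7/8, 89/3} × {-3/2, -7/8, -2/33}) ∪ ({-79/4, -3/2} × [-3/2, 89/3]) ∪ ([-79/4, -3/2] × {-3/2, 89/3})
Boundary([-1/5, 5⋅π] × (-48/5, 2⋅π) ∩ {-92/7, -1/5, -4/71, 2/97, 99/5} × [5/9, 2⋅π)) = {-1/5, -4/71, 2/97} × [5/9, 2⋅π]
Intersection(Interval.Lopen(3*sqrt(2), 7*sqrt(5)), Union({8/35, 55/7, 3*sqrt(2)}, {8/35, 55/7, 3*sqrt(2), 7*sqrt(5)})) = {55/7, 7*sqrt(5)}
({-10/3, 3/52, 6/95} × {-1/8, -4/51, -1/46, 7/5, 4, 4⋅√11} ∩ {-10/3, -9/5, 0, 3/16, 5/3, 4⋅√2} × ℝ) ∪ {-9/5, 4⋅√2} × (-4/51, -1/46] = ({-9/5, 4⋅√2} × (-4/51, -1/46]) ∪ ({-10/3} × {-1/8, -4/51, -1/46, 7/5, 4, 4⋅√11})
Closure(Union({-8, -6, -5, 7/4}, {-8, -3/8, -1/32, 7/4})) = {-8, -6, -5, -3/8, -1/32, 7/4}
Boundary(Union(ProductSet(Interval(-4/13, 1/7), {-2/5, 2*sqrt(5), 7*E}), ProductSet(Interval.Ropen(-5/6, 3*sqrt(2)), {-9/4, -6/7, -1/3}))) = Union(ProductSet(Interval(-5/6, 3*sqrt(2)), {-9/4, -6/7, -1/3}), ProductSet(Interval(-4/13, 1/7), {-2/5, 2*sqrt(5), 7*E}))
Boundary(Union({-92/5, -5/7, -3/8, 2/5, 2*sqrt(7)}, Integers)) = Union({-92/5, -5/7, -3/8, 2/5, 2*sqrt(7)}, Integers)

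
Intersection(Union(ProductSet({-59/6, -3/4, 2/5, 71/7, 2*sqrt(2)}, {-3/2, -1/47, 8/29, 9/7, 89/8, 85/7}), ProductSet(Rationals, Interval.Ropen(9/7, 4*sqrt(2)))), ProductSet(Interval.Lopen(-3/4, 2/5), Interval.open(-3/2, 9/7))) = ProductSet({2/5}, {-1/47, 8/29})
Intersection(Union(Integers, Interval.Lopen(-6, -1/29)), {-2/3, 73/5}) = {-2/3}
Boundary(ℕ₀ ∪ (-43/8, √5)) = {-43/8, √5} ∪ (ℕ₀ \ (-43/8, √5))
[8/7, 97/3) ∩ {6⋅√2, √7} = {6⋅√2, √7}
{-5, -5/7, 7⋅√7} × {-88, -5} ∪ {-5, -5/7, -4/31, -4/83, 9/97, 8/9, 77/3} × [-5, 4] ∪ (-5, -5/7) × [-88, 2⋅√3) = ({-5, -5/7, 7⋅√7} × {-88, -5}) ∪ ({-5, -5/7, -4/31, -4/83, 9/97, 8/9, 77/3} × [-5, 4]) ∪ ((-5, -5/7) × [-88, 2⋅√3))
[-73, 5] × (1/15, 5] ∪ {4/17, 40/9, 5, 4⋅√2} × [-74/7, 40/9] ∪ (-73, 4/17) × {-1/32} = ((-73, 4/17) × {-1/32}) ∪ ([-73, 5] × (1/15, 5]) ∪ ({4/17, 40/9, 5, 4⋅√2} × [-74/7, 40/9])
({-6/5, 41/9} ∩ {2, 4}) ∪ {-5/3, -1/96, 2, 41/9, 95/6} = {-5/3, -1/96, 2, 41/9, 95/6}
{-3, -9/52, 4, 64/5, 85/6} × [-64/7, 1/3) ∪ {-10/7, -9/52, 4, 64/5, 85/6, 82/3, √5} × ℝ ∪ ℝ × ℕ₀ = (ℝ × ℕ₀) ∪ ({-3, -9/52, 4, 64/5, 85/6} × [-64/7, 1/3)) ∪ ({-10/7, -9/52, 4, 64/5, 85/6, 82/3, √5} × ℝ)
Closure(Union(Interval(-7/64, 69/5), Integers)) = Union(Integers, Interval(-7/64, 69/5))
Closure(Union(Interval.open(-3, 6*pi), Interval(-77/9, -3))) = Interval(-77/9, 6*pi)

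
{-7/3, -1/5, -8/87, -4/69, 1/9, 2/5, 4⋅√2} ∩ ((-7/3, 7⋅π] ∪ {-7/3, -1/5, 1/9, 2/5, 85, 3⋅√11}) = {-7/3, -1/5, -8/87, -4/69, 1/9, 2/5, 4⋅√2}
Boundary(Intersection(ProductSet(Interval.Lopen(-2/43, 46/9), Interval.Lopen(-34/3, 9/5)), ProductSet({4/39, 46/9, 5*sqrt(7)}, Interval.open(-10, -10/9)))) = ProductSet({4/39, 46/9}, Interval(-10, -10/9))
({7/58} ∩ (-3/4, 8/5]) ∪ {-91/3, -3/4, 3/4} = {-91/3, -3/4, 7/58, 3/4}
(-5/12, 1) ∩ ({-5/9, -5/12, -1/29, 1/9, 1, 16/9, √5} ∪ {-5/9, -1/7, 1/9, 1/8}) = {-1/7, -1/29, 1/9, 1/8}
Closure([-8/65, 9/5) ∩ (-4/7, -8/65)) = ∅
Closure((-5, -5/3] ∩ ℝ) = [-5, -5/3]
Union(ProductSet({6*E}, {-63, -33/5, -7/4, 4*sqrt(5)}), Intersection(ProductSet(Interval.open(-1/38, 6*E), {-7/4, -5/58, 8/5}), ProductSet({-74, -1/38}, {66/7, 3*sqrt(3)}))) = ProductSet({6*E}, {-63, -33/5, -7/4, 4*sqrt(5)})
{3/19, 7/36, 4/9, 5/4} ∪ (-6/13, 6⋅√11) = (-6/13, 6⋅√11)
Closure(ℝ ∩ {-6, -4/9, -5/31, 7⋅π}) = {-6, -4/9, -5/31, 7⋅π}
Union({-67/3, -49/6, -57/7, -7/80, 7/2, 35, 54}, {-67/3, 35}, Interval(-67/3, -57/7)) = Union({-7/80, 7/2, 35, 54}, Interval(-67/3, -57/7))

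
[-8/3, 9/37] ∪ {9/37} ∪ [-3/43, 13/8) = [-8/3, 13/8)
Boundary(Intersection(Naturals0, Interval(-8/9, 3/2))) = Range(0, 2, 1)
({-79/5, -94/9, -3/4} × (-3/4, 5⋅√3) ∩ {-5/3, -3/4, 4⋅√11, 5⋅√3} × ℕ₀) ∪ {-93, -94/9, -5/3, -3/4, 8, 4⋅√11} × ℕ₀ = {-93, -94/9, -5/3, -3/4, 8, 4⋅√11} × ℕ₀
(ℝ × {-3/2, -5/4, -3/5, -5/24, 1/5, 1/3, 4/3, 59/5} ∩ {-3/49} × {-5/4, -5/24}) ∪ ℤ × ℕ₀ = (ℤ × ℕ₀) ∪ ({-3/49} × {-5/4, -5/24})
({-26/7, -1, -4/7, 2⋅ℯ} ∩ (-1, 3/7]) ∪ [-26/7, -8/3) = [-26/7, -8/3) ∪ {-4/7}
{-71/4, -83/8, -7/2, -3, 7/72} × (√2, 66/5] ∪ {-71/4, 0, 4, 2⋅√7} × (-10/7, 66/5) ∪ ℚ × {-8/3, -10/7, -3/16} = (ℚ × {-8/3, -10/7, -3/16}) ∪ ({-71/4, -83/8, -7/2, -3, 7/72} × (√2, 66/5]) ∪ ({-71/4, 0, 4, 2⋅√7} × (-10/7, 66/5))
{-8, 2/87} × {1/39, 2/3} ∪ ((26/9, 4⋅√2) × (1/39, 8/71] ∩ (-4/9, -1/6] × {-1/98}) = {-8, 2/87} × {1/39, 2/3}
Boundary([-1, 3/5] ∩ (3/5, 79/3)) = ∅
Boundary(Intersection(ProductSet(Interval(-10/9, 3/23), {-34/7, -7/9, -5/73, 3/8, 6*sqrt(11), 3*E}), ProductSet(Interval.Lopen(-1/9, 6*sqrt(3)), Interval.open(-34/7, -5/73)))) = ProductSet(Interval(-1/9, 3/23), {-7/9})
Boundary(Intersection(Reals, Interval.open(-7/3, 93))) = {-7/3, 93}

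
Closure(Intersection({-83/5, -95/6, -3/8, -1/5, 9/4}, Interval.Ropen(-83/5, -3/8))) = {-83/5, -95/6}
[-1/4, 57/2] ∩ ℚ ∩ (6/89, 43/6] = ℚ ∩ (6/89, 43/6]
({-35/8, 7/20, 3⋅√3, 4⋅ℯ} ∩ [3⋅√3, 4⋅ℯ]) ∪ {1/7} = {1/7, 3⋅√3, 4⋅ℯ}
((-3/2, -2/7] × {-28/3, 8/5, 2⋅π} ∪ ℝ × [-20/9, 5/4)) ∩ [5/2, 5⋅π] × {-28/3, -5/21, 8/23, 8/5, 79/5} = [5/2, 5⋅π] × {-5/21, 8/23}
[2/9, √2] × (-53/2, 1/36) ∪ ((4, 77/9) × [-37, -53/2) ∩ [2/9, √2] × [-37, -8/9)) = [2/9, √2] × (-53/2, 1/36)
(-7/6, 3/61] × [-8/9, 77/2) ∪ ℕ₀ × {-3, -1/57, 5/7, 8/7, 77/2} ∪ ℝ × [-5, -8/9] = (ℝ × [-5, -8/9]) ∪ (ℕ₀ × {-3, -1/57, 5/7, 8/7, 77/2}) ∪ ((-7/6, 3/61] × [-8/9, 77/2))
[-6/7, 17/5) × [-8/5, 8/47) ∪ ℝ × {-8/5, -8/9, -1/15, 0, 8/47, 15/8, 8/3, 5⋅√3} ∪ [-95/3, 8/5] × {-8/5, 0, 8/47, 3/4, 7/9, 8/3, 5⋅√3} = ([-6/7, 17/5) × [-8/5, 8/47)) ∪ (ℝ × {-8/5, -8/9, -1/15, 0, 8/47, 15/8, 8/3, 5⋅√3}) ∪ ([-95/3, 8/5] × {-8/5, 0, 8/47, 3/4, 7/9, 8/3, 5⋅√3})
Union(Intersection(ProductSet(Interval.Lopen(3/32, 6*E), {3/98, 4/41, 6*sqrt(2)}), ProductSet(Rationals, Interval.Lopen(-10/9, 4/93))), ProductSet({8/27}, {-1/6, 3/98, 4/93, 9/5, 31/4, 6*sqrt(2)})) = Union(ProductSet({8/27}, {-1/6, 3/98, 4/93, 9/5, 31/4, 6*sqrt(2)}), ProductSet(Intersection(Interval.Lopen(3/32, 6*E), Rationals), {3/98}))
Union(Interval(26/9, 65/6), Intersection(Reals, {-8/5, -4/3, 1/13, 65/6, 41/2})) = Union({-8/5, -4/3, 1/13, 41/2}, Interval(26/9, 65/6))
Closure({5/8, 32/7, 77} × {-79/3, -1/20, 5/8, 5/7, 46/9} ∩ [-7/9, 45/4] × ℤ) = ∅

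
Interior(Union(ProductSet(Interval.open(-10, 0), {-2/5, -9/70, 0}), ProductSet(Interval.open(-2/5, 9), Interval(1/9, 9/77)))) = ProductSet(Interval.open(-2/5, 9), Interval.open(1/9, 9/77))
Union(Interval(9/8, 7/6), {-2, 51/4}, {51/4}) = Union({-2, 51/4}, Interval(9/8, 7/6))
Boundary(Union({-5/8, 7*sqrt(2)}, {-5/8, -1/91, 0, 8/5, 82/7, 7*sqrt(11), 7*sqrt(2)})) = {-5/8, -1/91, 0, 8/5, 82/7, 7*sqrt(11), 7*sqrt(2)}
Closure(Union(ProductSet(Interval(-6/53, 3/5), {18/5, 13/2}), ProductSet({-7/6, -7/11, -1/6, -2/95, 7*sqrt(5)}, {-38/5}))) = Union(ProductSet({-7/6, -7/11, -1/6, -2/95, 7*sqrt(5)}, {-38/5}), ProductSet(Interval(-6/53, 3/5), {18/5, 13/2}))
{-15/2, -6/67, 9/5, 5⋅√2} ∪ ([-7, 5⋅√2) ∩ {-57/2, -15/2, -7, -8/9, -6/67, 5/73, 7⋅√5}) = {-15/2, -7, -8/9, -6/67, 5/73, 9/5, 5⋅√2}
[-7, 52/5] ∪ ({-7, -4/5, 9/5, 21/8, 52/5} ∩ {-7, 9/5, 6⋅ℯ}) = [-7, 52/5]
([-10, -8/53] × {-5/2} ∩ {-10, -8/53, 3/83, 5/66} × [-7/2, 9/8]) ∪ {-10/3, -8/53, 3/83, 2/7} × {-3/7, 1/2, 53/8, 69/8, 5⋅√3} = ({-10, -8/53} × {-5/2}) ∪ ({-10/3, -8/53, 3/83, 2/7} × {-3/7, 1/2, 53/8, 69/8, 5⋅√3})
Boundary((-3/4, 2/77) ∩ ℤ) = {0}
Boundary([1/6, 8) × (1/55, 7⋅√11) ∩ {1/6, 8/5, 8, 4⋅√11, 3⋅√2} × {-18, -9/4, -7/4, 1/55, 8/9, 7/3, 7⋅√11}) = {1/6, 8/5, 3⋅√2} × {8/9, 7/3}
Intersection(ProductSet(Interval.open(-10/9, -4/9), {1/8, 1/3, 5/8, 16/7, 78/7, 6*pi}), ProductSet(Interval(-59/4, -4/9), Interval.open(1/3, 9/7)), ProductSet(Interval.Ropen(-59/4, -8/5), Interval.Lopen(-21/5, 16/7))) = EmptySet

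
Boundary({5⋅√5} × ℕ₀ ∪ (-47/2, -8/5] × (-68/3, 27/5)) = ({-47/2, -8/5} × [-68/3, 27/5]) ∪ ([-47/2, -8/5] × {-68/3, 27/5}) ∪ ({5⋅√5} × (ℕ₀ ∪ (ℕ₀ \ (-68/3, 27/5))))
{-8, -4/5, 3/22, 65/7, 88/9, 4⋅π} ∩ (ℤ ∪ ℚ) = {-8, -4/5, 3/22, 65/7, 88/9}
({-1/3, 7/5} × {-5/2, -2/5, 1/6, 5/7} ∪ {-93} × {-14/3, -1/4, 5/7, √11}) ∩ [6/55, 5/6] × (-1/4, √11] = ∅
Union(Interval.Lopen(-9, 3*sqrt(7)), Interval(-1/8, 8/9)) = Interval.Lopen(-9, 3*sqrt(7))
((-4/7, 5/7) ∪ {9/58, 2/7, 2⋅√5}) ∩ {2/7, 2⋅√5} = {2/7, 2⋅√5}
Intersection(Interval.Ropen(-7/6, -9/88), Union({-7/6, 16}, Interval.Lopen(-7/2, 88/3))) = Interval.Ropen(-7/6, -9/88)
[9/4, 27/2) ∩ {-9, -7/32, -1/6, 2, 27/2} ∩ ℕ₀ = ∅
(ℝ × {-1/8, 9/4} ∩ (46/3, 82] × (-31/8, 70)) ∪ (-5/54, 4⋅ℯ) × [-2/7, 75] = ((46/3, 82] × {-1/8, 9/4}) ∪ ((-5/54, 4⋅ℯ) × [-2/7, 75])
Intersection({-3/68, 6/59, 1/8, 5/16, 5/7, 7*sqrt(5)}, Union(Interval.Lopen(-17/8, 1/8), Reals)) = {-3/68, 6/59, 1/8, 5/16, 5/7, 7*sqrt(5)}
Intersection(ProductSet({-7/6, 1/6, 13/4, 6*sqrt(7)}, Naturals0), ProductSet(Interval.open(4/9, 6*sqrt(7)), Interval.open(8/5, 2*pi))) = ProductSet({13/4}, Range(2, 7, 1))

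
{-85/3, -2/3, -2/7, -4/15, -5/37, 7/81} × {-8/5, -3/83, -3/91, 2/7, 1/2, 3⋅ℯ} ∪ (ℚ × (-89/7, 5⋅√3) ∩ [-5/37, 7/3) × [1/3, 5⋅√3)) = ({-85/3, -2/3, -2/7, -4/15, -5/37, 7/81} × {-8/5, -3/83, -3/91, 2/7, 1/2, 3⋅ℯ}) ∪ ((ℚ ∩ [-5/37, 7/3)) × [1/3, 5⋅√3))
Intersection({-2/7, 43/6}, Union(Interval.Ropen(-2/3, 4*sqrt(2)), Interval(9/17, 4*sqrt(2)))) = {-2/7}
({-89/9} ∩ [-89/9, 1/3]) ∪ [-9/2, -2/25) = {-89/9} ∪ [-9/2, -2/25)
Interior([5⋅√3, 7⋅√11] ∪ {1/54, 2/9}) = (5⋅√3, 7⋅√11)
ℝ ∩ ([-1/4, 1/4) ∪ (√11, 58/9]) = [-1/4, 1/4) ∪ (√11, 58/9]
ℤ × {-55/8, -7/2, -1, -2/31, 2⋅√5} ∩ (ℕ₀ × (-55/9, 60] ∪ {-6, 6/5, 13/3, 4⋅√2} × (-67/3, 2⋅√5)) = ({-6} × {-55/8, -7/2, -1, -2/31}) ∪ (ℕ₀ × {-7/2, -1, -2/31, 2⋅√5})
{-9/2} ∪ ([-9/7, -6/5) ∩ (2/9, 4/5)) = {-9/2}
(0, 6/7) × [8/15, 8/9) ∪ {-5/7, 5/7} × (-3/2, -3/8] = ({-5/7, 5/7} × (-3/2, -3/8]) ∪ ((0, 6/7) × [8/15, 8/9))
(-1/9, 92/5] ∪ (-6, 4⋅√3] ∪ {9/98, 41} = (-6, 92/5] ∪ {41}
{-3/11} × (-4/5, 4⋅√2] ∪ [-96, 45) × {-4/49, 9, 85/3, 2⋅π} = ({-3/11} × (-4/5, 4⋅√2]) ∪ ([-96, 45) × {-4/49, 9, 85/3, 2⋅π})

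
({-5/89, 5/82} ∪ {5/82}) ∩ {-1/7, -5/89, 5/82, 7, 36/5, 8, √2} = {-5/89, 5/82}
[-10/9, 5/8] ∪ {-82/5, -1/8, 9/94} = {-82/5} ∪ [-10/9, 5/8]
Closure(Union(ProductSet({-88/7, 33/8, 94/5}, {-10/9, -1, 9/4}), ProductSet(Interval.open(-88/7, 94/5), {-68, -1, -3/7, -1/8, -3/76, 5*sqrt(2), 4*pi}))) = Union(ProductSet({-88/7, 33/8, 94/5}, {-10/9, -1, 9/4}), ProductSet(Interval(-88/7, 94/5), {-68, -1, -3/7, -1/8, -3/76, 5*sqrt(2), 4*pi}))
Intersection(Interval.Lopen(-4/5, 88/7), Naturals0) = Range(0, 13, 1)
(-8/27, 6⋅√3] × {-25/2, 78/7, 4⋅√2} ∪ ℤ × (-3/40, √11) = (ℤ × (-3/40, √11)) ∪ ((-8/27, 6⋅√3] × {-25/2, 78/7, 4⋅√2})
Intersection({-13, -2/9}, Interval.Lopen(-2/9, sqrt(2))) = EmptySet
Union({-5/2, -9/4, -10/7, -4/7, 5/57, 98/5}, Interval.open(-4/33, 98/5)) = Union({-5/2, -9/4, -10/7, -4/7}, Interval.Lopen(-4/33, 98/5))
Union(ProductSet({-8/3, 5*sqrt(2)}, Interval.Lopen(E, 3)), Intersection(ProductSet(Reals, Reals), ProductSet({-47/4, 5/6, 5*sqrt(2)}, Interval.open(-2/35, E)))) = Union(ProductSet({-8/3, 5*sqrt(2)}, Interval.Lopen(E, 3)), ProductSet({-47/4, 5/6, 5*sqrt(2)}, Interval.open(-2/35, E)))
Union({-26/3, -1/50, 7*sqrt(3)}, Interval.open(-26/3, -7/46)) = Union({-1/50, 7*sqrt(3)}, Interval.Ropen(-26/3, -7/46))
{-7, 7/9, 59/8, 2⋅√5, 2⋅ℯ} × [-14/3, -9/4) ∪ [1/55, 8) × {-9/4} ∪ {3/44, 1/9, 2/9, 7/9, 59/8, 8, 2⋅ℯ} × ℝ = ([1/55, 8) × {-9/4}) ∪ ({3/44, 1/9, 2/9, 7/9, 59/8, 8, 2⋅ℯ} × ℝ) ∪ ({-7, 7/9, 59/8, 2⋅√5, 2⋅ℯ} × [-14/3, -9/4))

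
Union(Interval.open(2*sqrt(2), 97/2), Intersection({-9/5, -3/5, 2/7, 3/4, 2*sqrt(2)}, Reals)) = Union({-9/5, -3/5, 2/7, 3/4}, Interval.Ropen(2*sqrt(2), 97/2))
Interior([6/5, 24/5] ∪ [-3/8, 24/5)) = (-3/8, 24/5)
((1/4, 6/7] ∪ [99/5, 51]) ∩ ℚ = (ℚ ∩ (1/4, 6/7]) ∪ (ℚ ∩ [99/5, 51])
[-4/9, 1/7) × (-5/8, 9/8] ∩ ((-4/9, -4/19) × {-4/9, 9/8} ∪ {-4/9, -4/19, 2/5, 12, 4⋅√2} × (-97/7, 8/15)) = ({-4/9, -4/19} × (-5/8, 8/15)) ∪ ((-4/9, -4/19) × {-4/9, 9/8})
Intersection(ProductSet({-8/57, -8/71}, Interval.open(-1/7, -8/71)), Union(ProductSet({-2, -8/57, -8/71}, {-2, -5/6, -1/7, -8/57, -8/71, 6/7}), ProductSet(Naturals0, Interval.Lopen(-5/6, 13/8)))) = ProductSet({-8/57, -8/71}, {-8/57})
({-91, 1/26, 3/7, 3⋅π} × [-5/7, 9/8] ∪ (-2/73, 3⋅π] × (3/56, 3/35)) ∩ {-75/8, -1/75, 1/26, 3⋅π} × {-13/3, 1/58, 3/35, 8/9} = {1/26, 3⋅π} × {1/58, 3/35, 8/9}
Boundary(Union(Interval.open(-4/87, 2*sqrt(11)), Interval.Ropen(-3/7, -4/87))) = {-3/7, -4/87, 2*sqrt(11)}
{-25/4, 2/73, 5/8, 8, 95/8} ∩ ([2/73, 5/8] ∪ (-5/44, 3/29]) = {2/73, 5/8}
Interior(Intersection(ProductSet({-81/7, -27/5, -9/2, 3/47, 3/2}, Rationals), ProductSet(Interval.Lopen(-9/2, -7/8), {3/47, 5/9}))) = EmptySet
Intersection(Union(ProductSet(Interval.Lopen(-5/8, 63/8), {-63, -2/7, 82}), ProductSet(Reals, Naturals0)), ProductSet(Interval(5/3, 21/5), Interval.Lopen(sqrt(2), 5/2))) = ProductSet(Interval(5/3, 21/5), Range(2, 3, 1))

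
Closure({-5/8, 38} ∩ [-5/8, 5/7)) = {-5/8}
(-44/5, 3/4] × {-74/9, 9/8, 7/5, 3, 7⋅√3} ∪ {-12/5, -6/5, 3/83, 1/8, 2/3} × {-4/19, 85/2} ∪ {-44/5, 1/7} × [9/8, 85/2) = ({-44/5, 1/7} × [9/8, 85/2)) ∪ ({-12/5, -6/5, 3/83, 1/8, 2/3} × {-4/19, 85/2}) ∪ ((-44/5, 3/4] × {-74/9, 9/8, 7/5, 3, 7⋅√3})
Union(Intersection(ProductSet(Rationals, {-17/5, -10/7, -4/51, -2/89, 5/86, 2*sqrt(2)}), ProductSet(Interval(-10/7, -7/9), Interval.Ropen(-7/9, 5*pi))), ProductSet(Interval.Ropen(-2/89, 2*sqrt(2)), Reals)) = Union(ProductSet(Intersection(Interval(-10/7, -7/9), Rationals), {-4/51, -2/89, 5/86, 2*sqrt(2)}), ProductSet(Interval.Ropen(-2/89, 2*sqrt(2)), Reals))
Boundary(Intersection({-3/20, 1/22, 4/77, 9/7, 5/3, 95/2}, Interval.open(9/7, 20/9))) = {5/3}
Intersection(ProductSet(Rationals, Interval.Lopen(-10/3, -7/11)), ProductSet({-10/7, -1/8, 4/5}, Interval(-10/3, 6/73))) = ProductSet({-10/7, -1/8, 4/5}, Interval.Lopen(-10/3, -7/11))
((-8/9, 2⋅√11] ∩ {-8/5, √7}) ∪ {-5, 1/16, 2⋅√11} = {-5, 1/16, 2⋅√11, √7}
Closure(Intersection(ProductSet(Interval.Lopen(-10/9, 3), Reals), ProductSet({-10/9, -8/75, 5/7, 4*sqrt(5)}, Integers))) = ProductSet({-8/75, 5/7}, Integers)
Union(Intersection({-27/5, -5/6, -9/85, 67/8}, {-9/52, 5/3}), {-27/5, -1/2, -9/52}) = {-27/5, -1/2, -9/52}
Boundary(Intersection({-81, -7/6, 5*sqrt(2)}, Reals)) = {-81, -7/6, 5*sqrt(2)}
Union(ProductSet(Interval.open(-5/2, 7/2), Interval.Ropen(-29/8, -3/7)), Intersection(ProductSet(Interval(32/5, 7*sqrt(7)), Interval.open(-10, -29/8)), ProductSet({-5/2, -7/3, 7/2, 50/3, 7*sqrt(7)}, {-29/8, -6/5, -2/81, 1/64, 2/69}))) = ProductSet(Interval.open(-5/2, 7/2), Interval.Ropen(-29/8, -3/7))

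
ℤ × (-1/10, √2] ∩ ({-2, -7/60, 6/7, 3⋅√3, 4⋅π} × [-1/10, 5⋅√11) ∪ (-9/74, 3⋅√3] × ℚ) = ({-2} × (-1/10, √2]) ∪ ({0, 1, …, 5} × (ℚ ∩ (-1/10, √2]))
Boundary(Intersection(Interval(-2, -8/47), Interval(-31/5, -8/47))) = {-2, -8/47}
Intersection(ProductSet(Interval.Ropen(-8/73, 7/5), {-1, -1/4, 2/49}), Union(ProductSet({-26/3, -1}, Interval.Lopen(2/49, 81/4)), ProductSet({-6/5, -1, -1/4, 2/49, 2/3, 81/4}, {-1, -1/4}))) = ProductSet({2/49, 2/3}, {-1, -1/4})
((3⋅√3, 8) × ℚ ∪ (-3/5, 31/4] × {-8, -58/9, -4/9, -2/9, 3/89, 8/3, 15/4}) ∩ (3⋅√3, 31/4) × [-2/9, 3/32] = (3⋅√3, 31/4) × (ℚ ∩ [-2/9, 3/32])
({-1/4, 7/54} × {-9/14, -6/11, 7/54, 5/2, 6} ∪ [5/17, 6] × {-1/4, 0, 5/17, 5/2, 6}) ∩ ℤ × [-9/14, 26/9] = {1, 2, …, 6} × {-1/4, 0, 5/17, 5/2}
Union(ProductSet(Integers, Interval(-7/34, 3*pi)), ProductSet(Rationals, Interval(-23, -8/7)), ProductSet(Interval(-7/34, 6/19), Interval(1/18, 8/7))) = Union(ProductSet(Integers, Interval(-7/34, 3*pi)), ProductSet(Interval(-7/34, 6/19), Interval(1/18, 8/7)), ProductSet(Rationals, Interval(-23, -8/7)))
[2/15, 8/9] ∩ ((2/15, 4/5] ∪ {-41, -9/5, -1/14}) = (2/15, 4/5]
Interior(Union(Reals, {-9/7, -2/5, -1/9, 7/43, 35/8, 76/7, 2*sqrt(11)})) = Reals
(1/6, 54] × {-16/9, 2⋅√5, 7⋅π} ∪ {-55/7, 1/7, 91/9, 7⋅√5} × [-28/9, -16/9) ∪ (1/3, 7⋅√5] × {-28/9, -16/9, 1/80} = ((1/3, 7⋅√5] × {-28/9, -16/9, 1/80}) ∪ ({-55/7, 1/7, 91/9, 7⋅√5} × [-28/9, -16/9)) ∪ ((1/6, 54] × {-16/9, 2⋅√5, 7⋅π})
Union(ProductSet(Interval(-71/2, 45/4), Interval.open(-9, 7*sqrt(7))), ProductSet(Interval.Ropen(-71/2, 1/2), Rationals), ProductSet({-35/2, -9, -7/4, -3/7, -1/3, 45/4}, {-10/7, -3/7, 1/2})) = Union(ProductSet(Interval.Ropen(-71/2, 1/2), Rationals), ProductSet(Interval(-71/2, 45/4), Interval.open(-9, 7*sqrt(7))))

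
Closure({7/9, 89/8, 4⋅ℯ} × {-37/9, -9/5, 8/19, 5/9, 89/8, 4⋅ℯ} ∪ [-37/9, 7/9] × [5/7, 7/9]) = ([-37/9, 7/9] × [5/7, 7/9]) ∪ ({7/9, 89/8, 4⋅ℯ} × {-37/9, -9/5, 8/19, 5/9, 89/8, 4⋅ℯ})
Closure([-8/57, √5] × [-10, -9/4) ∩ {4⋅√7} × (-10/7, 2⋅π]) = ∅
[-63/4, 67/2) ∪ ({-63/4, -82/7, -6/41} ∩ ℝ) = [-63/4, 67/2)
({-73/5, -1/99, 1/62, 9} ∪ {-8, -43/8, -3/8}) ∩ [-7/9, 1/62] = {-3/8, -1/99, 1/62}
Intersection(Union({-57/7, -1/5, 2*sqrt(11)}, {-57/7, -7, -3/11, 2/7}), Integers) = {-7}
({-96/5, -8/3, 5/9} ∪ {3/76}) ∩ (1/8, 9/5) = {5/9}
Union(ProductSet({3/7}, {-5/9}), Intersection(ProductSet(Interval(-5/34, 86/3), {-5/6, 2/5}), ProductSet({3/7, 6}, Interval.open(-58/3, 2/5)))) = Union(ProductSet({3/7}, {-5/9}), ProductSet({3/7, 6}, {-5/6}))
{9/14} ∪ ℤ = ℤ ∪ {9/14}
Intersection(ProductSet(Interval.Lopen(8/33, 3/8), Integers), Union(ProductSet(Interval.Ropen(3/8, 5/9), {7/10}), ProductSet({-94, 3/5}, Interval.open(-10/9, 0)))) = EmptySet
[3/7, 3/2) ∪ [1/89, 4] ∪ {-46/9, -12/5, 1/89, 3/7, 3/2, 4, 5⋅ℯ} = {-46/9, -12/5, 5⋅ℯ} ∪ [1/89, 4]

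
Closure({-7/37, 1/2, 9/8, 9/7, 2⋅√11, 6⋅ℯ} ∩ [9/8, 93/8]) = {9/8, 9/7, 2⋅√11}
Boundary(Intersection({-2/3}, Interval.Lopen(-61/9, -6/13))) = {-2/3}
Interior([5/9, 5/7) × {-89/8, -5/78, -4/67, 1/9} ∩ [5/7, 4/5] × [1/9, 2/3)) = ∅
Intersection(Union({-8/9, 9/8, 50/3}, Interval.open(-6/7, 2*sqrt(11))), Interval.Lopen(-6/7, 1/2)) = Interval.Lopen(-6/7, 1/2)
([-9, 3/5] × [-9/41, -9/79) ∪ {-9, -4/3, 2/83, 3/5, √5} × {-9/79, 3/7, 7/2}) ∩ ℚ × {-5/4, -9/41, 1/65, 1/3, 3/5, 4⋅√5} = (ℚ ∩ [-9, 3/5]) × {-9/41}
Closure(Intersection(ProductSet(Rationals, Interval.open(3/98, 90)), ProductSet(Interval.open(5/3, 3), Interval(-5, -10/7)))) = EmptySet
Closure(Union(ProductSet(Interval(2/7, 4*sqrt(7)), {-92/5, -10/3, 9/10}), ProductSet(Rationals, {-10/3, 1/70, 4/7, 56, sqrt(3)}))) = Union(ProductSet(Interval(2/7, 4*sqrt(7)), {-92/5, -10/3, 9/10}), ProductSet(Reals, {-10/3, 1/70, 4/7, 56, sqrt(3)}))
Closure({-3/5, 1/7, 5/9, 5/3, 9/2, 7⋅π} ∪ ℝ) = ℝ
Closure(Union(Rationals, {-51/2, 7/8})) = Reals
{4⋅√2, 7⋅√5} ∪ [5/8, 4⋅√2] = [5/8, 4⋅√2] ∪ {7⋅√5}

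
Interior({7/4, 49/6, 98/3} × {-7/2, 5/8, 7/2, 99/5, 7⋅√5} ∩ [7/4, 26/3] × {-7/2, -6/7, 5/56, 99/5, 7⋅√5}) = ∅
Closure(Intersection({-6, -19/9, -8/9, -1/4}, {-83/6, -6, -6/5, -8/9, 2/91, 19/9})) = {-6, -8/9}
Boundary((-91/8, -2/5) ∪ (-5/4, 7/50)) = {-91/8, 7/50}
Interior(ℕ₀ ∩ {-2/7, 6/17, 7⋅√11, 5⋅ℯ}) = ∅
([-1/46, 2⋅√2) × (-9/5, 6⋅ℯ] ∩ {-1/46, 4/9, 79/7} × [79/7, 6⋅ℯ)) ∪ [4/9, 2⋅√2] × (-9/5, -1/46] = ({-1/46, 4/9} × [79/7, 6⋅ℯ)) ∪ ([4/9, 2⋅√2] × (-9/5, -1/46])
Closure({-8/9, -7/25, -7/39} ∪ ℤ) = ℤ ∪ {-8/9, -7/25, -7/39}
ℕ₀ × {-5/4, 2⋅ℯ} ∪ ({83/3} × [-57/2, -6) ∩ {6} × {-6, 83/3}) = ℕ₀ × {-5/4, 2⋅ℯ}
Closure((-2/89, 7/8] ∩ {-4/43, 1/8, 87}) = {1/8}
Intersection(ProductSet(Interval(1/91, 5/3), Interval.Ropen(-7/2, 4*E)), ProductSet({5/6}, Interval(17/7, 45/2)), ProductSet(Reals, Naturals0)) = ProductSet({5/6}, Range(3, 11, 1))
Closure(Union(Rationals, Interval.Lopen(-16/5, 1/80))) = Union(Interval(-oo, oo), Rationals)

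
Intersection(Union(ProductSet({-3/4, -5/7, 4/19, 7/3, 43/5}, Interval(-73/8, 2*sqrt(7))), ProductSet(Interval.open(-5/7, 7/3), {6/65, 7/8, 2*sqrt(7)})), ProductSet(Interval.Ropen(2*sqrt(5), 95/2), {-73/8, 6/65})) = ProductSet({43/5}, {-73/8, 6/65})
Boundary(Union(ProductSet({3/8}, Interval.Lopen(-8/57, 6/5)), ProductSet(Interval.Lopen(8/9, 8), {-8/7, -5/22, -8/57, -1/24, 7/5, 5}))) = Union(ProductSet({3/8}, Interval(-8/57, 6/5)), ProductSet(Interval(8/9, 8), {-8/7, -5/22, -8/57, -1/24, 7/5, 5}))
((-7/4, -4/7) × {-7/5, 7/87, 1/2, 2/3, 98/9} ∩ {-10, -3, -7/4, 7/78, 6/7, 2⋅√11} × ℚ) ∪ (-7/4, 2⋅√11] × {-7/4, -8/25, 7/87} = (-7/4, 2⋅√11] × {-7/4, -8/25, 7/87}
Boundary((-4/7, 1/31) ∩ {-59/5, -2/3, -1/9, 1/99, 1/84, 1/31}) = {-1/9, 1/99, 1/84}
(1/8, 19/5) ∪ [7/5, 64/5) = (1/8, 64/5)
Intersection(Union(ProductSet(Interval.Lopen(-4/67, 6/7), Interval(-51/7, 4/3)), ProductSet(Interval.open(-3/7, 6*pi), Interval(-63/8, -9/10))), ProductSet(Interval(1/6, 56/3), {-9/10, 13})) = ProductSet(Interval(1/6, 56/3), {-9/10})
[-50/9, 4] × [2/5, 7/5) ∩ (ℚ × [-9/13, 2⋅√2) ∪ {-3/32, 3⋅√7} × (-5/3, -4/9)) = (ℚ ∩ [-50/9, 4]) × [2/5, 7/5)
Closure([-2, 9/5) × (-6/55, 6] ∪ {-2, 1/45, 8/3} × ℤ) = ({-2, 1/45, 8/3} × ℤ) ∪ ({-2, 9/5} × [-6/55, 6]) ∪ ([-2, 9/5] × {-6/55, 6}) ∪ ([-2, 9/5) × (-6/55, 6])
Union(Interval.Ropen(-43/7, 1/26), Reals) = Interval(-oo, oo)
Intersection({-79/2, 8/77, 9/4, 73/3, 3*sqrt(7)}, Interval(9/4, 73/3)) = {9/4, 73/3, 3*sqrt(7)}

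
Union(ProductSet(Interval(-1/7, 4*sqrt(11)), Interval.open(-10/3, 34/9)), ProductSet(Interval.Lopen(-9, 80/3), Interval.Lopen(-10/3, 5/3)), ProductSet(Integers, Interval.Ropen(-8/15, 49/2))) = Union(ProductSet(Integers, Interval.Ropen(-8/15, 49/2)), ProductSet(Interval.Lopen(-9, 80/3), Interval.Lopen(-10/3, 5/3)), ProductSet(Interval(-1/7, 4*sqrt(11)), Interval.open(-10/3, 34/9)))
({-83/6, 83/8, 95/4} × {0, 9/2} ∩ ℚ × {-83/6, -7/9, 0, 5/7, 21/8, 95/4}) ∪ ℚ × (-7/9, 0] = ℚ × (-7/9, 0]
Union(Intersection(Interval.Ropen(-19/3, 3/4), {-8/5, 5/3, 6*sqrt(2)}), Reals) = Reals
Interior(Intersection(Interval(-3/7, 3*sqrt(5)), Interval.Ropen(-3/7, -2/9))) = Interval.open(-3/7, -2/9)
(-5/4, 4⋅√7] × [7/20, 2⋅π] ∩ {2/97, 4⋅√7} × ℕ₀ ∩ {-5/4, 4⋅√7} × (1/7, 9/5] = {4⋅√7} × {1}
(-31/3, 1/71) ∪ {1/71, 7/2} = (-31/3, 1/71] ∪ {7/2}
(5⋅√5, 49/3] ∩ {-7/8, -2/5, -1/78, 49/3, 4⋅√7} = {49/3}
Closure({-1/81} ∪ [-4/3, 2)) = [-4/3, 2]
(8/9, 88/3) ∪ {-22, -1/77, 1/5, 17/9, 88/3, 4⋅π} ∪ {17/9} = {-22, -1/77, 1/5} ∪ (8/9, 88/3]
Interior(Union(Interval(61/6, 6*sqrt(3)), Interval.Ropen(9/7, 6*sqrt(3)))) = Interval.open(9/7, 6*sqrt(3))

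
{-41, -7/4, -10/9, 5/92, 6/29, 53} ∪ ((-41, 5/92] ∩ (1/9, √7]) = {-41, -7/4, -10/9, 5/92, 6/29, 53}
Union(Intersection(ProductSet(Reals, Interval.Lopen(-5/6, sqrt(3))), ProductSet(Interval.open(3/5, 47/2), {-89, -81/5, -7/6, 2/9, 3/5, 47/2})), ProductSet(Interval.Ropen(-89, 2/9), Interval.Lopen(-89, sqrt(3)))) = Union(ProductSet(Interval.Ropen(-89, 2/9), Interval.Lopen(-89, sqrt(3))), ProductSet(Interval.open(3/5, 47/2), {2/9, 3/5}))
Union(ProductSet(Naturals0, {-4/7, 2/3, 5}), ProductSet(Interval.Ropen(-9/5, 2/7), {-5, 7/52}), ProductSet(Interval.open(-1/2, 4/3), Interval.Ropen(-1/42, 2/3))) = Union(ProductSet(Interval.Ropen(-9/5, 2/7), {-5, 7/52}), ProductSet(Interval.open(-1/2, 4/3), Interval.Ropen(-1/42, 2/3)), ProductSet(Naturals0, {-4/7, 2/3, 5}))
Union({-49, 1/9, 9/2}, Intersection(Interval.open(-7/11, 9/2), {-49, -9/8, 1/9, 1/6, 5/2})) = {-49, 1/9, 1/6, 5/2, 9/2}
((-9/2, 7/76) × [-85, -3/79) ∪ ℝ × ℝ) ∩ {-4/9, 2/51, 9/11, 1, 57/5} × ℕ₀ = {-4/9, 2/51, 9/11, 1, 57/5} × ℕ₀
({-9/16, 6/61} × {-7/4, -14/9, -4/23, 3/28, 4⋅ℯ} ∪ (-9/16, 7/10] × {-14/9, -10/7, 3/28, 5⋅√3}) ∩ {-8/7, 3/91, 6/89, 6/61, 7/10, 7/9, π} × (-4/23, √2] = {3/91, 6/89, 6/61, 7/10} × {3/28}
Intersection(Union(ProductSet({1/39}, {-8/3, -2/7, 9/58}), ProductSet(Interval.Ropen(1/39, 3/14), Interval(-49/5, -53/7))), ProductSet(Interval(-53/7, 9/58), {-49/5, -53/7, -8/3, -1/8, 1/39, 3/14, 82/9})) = Union(ProductSet({1/39}, {-8/3}), ProductSet(Interval(1/39, 9/58), {-49/5, -53/7}))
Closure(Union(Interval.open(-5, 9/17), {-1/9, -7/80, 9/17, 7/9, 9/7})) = Union({7/9, 9/7}, Interval(-5, 9/17))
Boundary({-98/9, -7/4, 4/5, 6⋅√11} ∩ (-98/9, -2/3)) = {-7/4}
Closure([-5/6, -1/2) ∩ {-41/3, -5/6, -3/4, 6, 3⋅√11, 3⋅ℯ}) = {-5/6, -3/4}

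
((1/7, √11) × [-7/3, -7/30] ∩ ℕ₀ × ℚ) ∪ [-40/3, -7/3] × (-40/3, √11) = ({1, 2, 3} × (ℚ ∩ [-7/3, -7/30])) ∪ ([-40/3, -7/3] × (-40/3, √11))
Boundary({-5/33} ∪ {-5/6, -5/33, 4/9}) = {-5/6, -5/33, 4/9}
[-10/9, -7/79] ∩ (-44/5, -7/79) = [-10/9, -7/79)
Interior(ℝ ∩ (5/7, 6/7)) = (5/7, 6/7)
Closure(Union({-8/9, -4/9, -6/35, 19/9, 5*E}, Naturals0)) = Union({-8/9, -4/9, -6/35, 19/9, 5*E}, Naturals0)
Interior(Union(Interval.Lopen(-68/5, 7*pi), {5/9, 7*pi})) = Interval.open(-68/5, 7*pi)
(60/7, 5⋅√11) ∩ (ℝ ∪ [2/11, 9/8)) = (60/7, 5⋅√11)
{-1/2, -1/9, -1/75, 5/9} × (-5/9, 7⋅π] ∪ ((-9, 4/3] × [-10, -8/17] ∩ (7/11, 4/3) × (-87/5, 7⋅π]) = ((7/11, 4/3) × [-10, -8/17]) ∪ ({-1/2, -1/9, -1/75, 5/9} × (-5/9, 7⋅π])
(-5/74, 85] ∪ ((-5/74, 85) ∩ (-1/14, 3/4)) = (-5/74, 85]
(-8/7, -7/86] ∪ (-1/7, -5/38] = (-8/7, -7/86]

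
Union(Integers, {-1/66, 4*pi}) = Union({-1/66, 4*pi}, Integers)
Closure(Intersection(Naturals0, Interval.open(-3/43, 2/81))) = Range(0, 1, 1)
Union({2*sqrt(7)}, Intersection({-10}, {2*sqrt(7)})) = {2*sqrt(7)}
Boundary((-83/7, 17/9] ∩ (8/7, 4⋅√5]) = {8/7, 17/9}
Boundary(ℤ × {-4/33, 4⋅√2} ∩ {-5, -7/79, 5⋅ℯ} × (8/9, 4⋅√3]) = {-5} × {4⋅√2}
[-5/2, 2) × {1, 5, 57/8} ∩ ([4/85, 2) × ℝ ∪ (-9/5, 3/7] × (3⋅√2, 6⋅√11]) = ((-9/5, 3/7] × {5, 57/8}) ∪ ([4/85, 2) × {1, 5, 57/8})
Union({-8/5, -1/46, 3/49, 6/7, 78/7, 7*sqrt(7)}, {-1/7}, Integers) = Union({-8/5, -1/7, -1/46, 3/49, 6/7, 78/7, 7*sqrt(7)}, Integers)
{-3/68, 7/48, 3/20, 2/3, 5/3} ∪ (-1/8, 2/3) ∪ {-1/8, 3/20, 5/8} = [-1/8, 2/3] ∪ {5/3}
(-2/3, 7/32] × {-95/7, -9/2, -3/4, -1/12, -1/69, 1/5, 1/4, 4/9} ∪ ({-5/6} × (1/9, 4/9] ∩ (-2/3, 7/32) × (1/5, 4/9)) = (-2/3, 7/32] × {-95/7, -9/2, -3/4, -1/12, -1/69, 1/5, 1/4, 4/9}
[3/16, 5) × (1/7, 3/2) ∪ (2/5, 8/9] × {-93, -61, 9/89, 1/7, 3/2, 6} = ([3/16, 5) × (1/7, 3/2)) ∪ ((2/5, 8/9] × {-93, -61, 9/89, 1/7, 3/2, 6})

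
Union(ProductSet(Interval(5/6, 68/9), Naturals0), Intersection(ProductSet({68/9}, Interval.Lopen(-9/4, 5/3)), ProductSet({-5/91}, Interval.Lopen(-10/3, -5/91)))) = ProductSet(Interval(5/6, 68/9), Naturals0)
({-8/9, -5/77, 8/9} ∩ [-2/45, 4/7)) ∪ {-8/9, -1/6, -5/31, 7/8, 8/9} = {-8/9, -1/6, -5/31, 7/8, 8/9}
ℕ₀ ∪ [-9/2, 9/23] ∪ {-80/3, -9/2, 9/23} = {-80/3} ∪ [-9/2, 9/23] ∪ ℕ₀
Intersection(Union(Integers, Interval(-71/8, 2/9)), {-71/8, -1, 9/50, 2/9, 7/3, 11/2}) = {-71/8, -1, 9/50, 2/9}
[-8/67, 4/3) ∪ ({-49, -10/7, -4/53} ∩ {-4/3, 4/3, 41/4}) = [-8/67, 4/3)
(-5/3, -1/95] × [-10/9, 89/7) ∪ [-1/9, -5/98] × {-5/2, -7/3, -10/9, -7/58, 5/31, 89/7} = ((-5/3, -1/95] × [-10/9, 89/7)) ∪ ([-1/9, -5/98] × {-5/2, -7/3, -10/9, -7/58, 5/31, 89/7})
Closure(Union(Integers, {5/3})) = Union({5/3}, Integers)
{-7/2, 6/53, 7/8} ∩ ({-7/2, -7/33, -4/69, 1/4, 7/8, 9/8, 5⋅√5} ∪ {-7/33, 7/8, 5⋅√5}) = {-7/2, 7/8}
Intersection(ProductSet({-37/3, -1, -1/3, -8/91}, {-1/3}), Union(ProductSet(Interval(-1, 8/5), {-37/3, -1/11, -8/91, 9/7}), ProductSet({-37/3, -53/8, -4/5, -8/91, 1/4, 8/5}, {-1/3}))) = ProductSet({-37/3, -8/91}, {-1/3})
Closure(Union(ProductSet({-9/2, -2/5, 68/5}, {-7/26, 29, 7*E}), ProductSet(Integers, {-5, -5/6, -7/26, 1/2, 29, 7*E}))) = Union(ProductSet({-9/2, -2/5, 68/5}, {-7/26, 29, 7*E}), ProductSet(Integers, {-5, -5/6, -7/26, 1/2, 29, 7*E}))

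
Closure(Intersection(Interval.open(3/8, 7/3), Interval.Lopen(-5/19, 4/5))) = Interval(3/8, 4/5)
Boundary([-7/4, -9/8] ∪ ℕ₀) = {-7/4, -9/8} ∪ (ℕ₀ \ (-7/4, -9/8))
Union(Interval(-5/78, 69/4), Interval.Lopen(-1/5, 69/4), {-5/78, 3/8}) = Interval.Lopen(-1/5, 69/4)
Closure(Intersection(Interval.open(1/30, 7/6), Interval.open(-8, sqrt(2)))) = Interval(1/30, 7/6)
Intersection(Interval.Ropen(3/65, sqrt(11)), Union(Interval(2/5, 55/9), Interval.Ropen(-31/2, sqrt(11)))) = Interval.Ropen(3/65, sqrt(11))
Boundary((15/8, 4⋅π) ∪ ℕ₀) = {15/8, 4⋅π} ∪ (ℕ₀ \ (15/8, 4⋅π))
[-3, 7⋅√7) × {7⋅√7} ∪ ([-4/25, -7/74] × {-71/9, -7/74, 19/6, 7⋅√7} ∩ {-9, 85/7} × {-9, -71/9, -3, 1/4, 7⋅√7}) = [-3, 7⋅√7) × {7⋅√7}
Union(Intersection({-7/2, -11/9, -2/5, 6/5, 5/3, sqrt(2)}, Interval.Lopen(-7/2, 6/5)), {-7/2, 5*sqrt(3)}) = {-7/2, -11/9, -2/5, 6/5, 5*sqrt(3)}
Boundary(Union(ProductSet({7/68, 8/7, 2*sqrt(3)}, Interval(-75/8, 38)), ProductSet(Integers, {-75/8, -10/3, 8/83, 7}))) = Union(ProductSet({7/68, 8/7, 2*sqrt(3)}, Interval(-75/8, 38)), ProductSet(Integers, {-75/8, -10/3, 8/83, 7}))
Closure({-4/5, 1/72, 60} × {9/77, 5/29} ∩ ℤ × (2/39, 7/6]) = {60} × {9/77, 5/29}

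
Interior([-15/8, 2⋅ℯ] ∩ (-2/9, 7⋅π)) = (-2/9, 2⋅ℯ)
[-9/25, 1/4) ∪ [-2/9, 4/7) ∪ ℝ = (-∞, ∞)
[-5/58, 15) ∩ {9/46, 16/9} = {9/46, 16/9}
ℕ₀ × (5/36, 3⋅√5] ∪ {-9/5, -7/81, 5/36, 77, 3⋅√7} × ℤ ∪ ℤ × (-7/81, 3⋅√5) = (ℤ × (-7/81, 3⋅√5)) ∪ (ℕ₀ × (5/36, 3⋅√5]) ∪ ({-9/5, -7/81, 5/36, 77, 3⋅√7} × ℤ)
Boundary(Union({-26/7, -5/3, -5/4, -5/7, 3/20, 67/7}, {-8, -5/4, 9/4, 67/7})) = {-8, -26/7, -5/3, -5/4, -5/7, 3/20, 9/4, 67/7}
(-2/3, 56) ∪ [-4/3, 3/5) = [-4/3, 56)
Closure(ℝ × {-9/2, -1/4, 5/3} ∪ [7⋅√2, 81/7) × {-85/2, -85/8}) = (ℝ × {-9/2, -1/4, 5/3}) ∪ ([7⋅√2, 81/7] × {-85/2, -85/8})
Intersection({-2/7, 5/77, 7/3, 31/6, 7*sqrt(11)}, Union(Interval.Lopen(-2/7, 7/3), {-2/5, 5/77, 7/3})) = {5/77, 7/3}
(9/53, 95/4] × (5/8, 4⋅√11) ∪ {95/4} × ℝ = ({95/4} × ℝ) ∪ ((9/53, 95/4] × (5/8, 4⋅√11))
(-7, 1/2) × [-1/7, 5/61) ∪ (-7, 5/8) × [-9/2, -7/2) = ((-7, 1/2) × [-1/7, 5/61)) ∪ ((-7, 5/8) × [-9/2, -7/2))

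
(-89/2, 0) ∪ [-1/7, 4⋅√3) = (-89/2, 4⋅√3)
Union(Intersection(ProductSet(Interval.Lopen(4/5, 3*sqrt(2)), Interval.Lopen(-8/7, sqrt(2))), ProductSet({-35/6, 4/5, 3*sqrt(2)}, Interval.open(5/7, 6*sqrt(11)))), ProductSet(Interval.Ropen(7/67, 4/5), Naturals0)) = Union(ProductSet({3*sqrt(2)}, Interval.Lopen(5/7, sqrt(2))), ProductSet(Interval.Ropen(7/67, 4/5), Naturals0))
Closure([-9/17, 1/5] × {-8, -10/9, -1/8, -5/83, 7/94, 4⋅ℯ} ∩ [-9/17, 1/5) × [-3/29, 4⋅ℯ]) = [-9/17, 1/5] × {-5/83, 7/94, 4⋅ℯ}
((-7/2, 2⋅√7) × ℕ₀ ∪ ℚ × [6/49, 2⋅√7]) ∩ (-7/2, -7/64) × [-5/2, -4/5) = ∅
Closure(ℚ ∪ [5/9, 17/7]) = ℚ ∪ (-∞, ∞)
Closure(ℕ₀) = ℕ₀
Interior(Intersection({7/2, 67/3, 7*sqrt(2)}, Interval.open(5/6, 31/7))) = EmptySet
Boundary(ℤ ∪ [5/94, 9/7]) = {5/94, 9/7} ∪ (ℤ \ (5/94, 9/7))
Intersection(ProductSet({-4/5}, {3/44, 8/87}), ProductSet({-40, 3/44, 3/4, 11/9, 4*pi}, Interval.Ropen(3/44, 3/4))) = EmptySet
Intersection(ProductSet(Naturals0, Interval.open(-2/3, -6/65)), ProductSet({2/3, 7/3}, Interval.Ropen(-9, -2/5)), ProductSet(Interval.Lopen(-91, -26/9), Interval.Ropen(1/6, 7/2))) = EmptySet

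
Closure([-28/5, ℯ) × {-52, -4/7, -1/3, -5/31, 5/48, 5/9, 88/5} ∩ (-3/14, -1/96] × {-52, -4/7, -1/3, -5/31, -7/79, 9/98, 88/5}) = [-3/14, -1/96] × {-52, -4/7, -1/3, -5/31, 88/5}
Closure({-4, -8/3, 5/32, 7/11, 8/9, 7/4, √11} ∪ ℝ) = ℝ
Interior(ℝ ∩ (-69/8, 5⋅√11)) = (-69/8, 5⋅√11)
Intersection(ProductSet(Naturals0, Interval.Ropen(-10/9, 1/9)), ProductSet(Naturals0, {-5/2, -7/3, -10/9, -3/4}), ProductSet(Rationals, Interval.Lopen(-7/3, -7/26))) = ProductSet(Naturals0, {-10/9, -3/4})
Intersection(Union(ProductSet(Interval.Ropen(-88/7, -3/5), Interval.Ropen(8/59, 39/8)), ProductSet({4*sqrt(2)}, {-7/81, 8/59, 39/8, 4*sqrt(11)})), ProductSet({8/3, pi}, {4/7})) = EmptySet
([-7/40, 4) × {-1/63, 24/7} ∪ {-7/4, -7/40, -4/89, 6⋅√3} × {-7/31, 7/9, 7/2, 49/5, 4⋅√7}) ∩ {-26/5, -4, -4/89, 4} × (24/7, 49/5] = {-4/89} × {7/2, 49/5}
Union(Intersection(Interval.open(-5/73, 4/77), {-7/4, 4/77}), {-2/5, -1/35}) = {-2/5, -1/35}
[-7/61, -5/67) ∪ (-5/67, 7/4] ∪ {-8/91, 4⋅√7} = [-7/61, -5/67) ∪ (-5/67, 7/4] ∪ {4⋅√7}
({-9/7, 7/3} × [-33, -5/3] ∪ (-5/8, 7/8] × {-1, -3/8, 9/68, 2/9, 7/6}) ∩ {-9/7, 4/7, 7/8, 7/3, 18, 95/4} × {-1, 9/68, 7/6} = {4/7, 7/8} × {-1, 9/68, 7/6}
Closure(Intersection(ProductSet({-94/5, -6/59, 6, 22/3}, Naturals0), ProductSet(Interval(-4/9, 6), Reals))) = ProductSet({-6/59, 6}, Naturals0)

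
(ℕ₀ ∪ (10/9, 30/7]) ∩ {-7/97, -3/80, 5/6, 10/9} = ∅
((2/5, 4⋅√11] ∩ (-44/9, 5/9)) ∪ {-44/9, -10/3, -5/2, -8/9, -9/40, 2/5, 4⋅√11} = {-44/9, -10/3, -5/2, -8/9, -9/40, 4⋅√11} ∪ [2/5, 5/9)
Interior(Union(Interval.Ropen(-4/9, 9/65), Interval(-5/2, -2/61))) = Interval.open(-5/2, 9/65)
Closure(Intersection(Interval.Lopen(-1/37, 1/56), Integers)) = Range(0, 1, 1)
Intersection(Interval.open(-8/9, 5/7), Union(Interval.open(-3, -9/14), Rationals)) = Union(Intersection(Interval.open(-8/9, 5/7), Rationals), Interval.Lopen(-8/9, -9/14))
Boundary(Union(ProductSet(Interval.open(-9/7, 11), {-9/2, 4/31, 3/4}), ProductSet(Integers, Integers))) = Union(ProductSet(Integers, Integers), ProductSet(Interval(-9/7, 11), {-9/2, 4/31, 3/4}))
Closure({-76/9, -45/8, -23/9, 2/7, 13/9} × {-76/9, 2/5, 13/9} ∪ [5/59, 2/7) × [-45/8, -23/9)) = ({5/59, 2/7} × [-45/8, -23/9]) ∪ ([5/59, 2/7] × {-45/8, -23/9}) ∪ ({-76/9, -45/8, -23/9, 2/7, 13/9} × {-76/9, 2/5, 13/9}) ∪ ([5/59, 2/7) × [-45/8, -23/9))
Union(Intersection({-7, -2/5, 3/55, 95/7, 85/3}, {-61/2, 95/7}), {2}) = {2, 95/7}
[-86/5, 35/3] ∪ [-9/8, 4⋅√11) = [-86/5, 4⋅√11)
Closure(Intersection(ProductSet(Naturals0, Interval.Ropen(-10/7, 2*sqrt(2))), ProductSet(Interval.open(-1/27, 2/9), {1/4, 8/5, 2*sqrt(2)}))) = ProductSet(Range(0, 1, 1), {1/4, 8/5})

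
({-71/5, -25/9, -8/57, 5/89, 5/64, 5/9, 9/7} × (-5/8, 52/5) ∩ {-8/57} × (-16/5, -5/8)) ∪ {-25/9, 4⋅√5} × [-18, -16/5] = {-25/9, 4⋅√5} × [-18, -16/5]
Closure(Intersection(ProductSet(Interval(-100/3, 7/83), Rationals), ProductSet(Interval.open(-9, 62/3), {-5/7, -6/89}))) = ProductSet(Interval(-9, 7/83), {-5/7, -6/89})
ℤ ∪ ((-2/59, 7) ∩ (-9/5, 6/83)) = ℤ ∪ (-2/59, 6/83)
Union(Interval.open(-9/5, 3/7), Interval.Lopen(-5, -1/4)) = Interval.open(-5, 3/7)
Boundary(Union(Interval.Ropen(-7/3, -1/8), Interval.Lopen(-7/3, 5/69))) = {-7/3, 5/69}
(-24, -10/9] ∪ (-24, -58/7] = (-24, -10/9]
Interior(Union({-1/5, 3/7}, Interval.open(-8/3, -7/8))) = Interval.open(-8/3, -7/8)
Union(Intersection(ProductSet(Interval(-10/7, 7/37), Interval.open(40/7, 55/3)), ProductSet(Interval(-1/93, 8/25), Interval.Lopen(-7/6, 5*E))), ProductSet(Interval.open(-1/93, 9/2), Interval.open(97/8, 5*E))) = Union(ProductSet(Interval(-1/93, 7/37), Interval.Lopen(40/7, 5*E)), ProductSet(Interval.open(-1/93, 9/2), Interval.open(97/8, 5*E)))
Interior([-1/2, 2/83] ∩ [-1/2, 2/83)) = (-1/2, 2/83)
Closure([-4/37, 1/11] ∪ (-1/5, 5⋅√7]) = [-1/5, 5⋅√7]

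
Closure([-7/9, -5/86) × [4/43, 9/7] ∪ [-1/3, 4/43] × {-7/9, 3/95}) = ([-1/3, 4/43] × {-7/9, 3/95}) ∪ ([-7/9, -5/86] × [4/43, 9/7])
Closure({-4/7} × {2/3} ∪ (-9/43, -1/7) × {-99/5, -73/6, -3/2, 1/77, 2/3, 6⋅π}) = ({-4/7} × {2/3}) ∪ ([-9/43, -1/7] × {-99/5, -73/6, -3/2, 1/77, 2/3, 6⋅π})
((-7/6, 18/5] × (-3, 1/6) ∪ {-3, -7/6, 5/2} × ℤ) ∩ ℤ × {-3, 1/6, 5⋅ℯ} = {-3} × {-3}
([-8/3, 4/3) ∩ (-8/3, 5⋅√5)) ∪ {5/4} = (-8/3, 4/3)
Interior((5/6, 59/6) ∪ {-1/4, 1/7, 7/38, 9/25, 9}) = (5/6, 59/6)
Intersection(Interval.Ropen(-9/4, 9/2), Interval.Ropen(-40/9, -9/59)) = Interval.Ropen(-9/4, -9/59)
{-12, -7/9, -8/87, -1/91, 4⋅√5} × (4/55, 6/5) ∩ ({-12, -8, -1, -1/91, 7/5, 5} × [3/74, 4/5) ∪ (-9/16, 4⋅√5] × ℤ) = ({-12, -1/91} × (4/55, 4/5)) ∪ ({-8/87, -1/91, 4⋅√5} × {1})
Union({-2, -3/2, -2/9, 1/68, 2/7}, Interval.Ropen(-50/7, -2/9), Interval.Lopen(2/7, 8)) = Union({1/68}, Interval(-50/7, -2/9), Interval(2/7, 8))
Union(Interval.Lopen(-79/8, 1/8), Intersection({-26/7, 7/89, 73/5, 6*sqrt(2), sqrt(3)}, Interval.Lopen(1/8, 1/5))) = Interval.Lopen(-79/8, 1/8)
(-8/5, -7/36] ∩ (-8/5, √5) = (-8/5, -7/36]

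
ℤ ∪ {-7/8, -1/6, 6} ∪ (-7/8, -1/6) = ℤ ∪ [-7/8, -1/6]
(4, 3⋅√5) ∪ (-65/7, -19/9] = (-65/7, -19/9] ∪ (4, 3⋅√5)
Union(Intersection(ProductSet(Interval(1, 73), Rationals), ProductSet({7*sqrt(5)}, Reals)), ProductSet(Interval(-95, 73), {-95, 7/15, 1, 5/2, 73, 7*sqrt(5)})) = Union(ProductSet({7*sqrt(5)}, Rationals), ProductSet(Interval(-95, 73), {-95, 7/15, 1, 5/2, 73, 7*sqrt(5)}))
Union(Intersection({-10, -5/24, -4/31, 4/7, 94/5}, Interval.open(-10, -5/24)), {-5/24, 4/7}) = {-5/24, 4/7}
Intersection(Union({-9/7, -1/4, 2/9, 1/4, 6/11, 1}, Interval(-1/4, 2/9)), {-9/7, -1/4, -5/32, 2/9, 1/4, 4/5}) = {-9/7, -1/4, -5/32, 2/9, 1/4}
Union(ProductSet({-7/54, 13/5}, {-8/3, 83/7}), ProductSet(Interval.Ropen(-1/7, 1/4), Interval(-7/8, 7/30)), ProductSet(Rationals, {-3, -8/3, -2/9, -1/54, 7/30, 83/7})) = Union(ProductSet(Interval.Ropen(-1/7, 1/4), Interval(-7/8, 7/30)), ProductSet(Rationals, {-3, -8/3, -2/9, -1/54, 7/30, 83/7}))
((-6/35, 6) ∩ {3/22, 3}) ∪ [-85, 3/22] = [-85, 3/22] ∪ {3}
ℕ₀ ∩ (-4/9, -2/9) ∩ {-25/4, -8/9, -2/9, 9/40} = ∅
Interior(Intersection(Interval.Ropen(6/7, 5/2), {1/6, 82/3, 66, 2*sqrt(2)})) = EmptySet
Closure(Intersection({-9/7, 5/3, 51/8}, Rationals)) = {-9/7, 5/3, 51/8}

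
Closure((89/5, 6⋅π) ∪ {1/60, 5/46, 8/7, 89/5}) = {1/60, 5/46, 8/7} ∪ [89/5, 6⋅π]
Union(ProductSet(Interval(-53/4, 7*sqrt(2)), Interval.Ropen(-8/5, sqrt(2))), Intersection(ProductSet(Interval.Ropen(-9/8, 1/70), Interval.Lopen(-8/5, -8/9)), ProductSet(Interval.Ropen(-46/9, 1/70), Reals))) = ProductSet(Interval(-53/4, 7*sqrt(2)), Interval.Ropen(-8/5, sqrt(2)))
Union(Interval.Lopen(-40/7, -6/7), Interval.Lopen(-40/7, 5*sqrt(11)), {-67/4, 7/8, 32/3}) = Union({-67/4}, Interval.Lopen(-40/7, 5*sqrt(11)))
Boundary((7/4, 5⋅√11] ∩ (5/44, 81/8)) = {7/4, 81/8}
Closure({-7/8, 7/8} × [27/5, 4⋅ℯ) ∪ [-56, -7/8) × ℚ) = ([-56, -7/8] × ℝ) ∪ ({-7/8, 7/8} × [27/5, 4⋅ℯ])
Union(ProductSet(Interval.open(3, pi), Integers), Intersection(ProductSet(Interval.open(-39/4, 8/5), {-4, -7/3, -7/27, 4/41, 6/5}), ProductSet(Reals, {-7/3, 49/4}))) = Union(ProductSet(Interval.open(-39/4, 8/5), {-7/3}), ProductSet(Interval.open(3, pi), Integers))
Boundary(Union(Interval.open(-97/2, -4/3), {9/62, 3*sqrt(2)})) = {-97/2, -4/3, 9/62, 3*sqrt(2)}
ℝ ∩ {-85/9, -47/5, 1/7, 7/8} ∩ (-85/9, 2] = {-47/5, 1/7, 7/8}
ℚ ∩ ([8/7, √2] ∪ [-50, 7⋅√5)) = ℚ ∩ [-50, 7⋅√5)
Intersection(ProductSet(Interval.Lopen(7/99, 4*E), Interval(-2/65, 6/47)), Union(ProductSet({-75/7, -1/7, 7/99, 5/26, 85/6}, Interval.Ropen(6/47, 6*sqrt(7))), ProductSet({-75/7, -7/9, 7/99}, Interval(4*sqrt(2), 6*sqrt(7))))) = ProductSet({5/26}, {6/47})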